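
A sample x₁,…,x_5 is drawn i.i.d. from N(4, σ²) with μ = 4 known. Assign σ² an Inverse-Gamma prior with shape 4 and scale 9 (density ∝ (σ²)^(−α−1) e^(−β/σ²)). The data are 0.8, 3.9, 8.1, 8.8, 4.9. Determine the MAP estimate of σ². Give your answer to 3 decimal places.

Sum of squared deviations about the known mean: SS = (0.8−4)² + (3.9−4)² + (8.1−4)² + (8.8−4)² + (4.9−4)² = 50.91.
The Normal likelihood contributes (σ²)^(−n/2) exp(−SS/(2σ²)), so the posterior is Inverse-Gamma(α + n/2, β + SS/2) = Inverse-Gamma(6.5, 34.455).
The mode of Inverse-Gamma(a, b) is b/(a+1) = 34.455/7.5 ≈ 4.594.

σ̂²_MAP = 4.594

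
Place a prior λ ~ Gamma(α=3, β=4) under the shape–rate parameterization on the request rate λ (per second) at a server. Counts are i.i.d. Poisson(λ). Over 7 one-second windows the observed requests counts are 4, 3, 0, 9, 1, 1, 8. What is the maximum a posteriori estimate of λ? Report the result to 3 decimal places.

λ̂_MAP = 2.545

Σxᵢ = 4+3+0+9+1+1+8 = 26, with n = 7.
Posterior ∝ λ^2e^(−4λ) · λ^26e^(−7λ) = λ^28e^(−11λ), i.e. Gamma(shape=29, rate=11).
The mode of a Gamma(a, b) with a ≥ 1 (shape–rate) is (a−1)/b = 28/11 ≈ 2.545.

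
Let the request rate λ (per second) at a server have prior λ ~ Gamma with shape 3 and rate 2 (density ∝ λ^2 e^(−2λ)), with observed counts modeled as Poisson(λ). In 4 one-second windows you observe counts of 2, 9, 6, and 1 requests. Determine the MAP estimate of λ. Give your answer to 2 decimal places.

λ̂_MAP = 3.33

Σxᵢ = 2+9+6+1 = 18, with n = 4.
Posterior ∝ λ^2e^(−2λ) · λ^18e^(−4λ) = λ^20e^(−6λ), i.e. Gamma(shape=21, rate=6).
The mode of a Gamma(a, b) with a ≥ 1 (shape–rate) is (a−1)/b = 20/6 ≈ 3.33.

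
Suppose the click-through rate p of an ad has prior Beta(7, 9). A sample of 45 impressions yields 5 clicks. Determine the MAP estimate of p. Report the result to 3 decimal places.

p̂_MAP = 0.186

Prior: Beta(7, 9).
Data: 5 successes in 45 trials. The binomial likelihood contributes p^5(1−p)^40, so the posterior is Beta(7+5, 9+40) = Beta(12, 49).
For Beta(a, b) with a, b > 1 the mode is (a−1)/(a+b−2) = 11/59 ≈ 0.186.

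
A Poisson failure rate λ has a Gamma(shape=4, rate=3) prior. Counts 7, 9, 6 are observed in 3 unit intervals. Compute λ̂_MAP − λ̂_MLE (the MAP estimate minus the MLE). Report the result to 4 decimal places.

MAP − MLE = -3.1667

Σxᵢ = 22. Posterior is Gamma(26, 6); MAP = (26−1)/6 = 25/6 ≈ 4.16667.
MLE = x̄ = 22/3 ≈ 7.33333.
Difference = 25/6 − 22/3 = -19/6 ≈ -3.1667.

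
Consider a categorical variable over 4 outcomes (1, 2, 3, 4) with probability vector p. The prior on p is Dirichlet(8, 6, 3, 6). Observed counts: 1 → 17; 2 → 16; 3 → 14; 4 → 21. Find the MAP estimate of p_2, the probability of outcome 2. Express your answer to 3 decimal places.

MAP estimate: 0.241

The posterior is Dirichlet(αᵢ + nᵢ) = Dirichlet(25, 22, 17, 27).
For a Dirichlet(a₁,…,a_K) with all aᵢ > 1, the mode has j-th component (aⱼ − 1)/(Σaᵢ − K).
Here Σaᵢ = 91 and K = 4, so p_2 = (22 − 1)/(91 − 4) = 21/87 ≈ 0.241.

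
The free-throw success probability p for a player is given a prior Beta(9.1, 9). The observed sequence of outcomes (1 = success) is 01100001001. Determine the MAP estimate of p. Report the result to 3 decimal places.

Prior: Beta(9.1, 9).
Data: 4 successes in 11 trials (from the sequence). The binomial likelihood contributes p^4(1−p)^7, so the posterior is Beta(9.1+4, 9+7) = Beta(13.1, 16).
For Beta(a, b) with a, b > 1 the mode is (a−1)/(a+b−2) = 12.1/27.1 ≈ 0.446.

p̂_MAP = 0.446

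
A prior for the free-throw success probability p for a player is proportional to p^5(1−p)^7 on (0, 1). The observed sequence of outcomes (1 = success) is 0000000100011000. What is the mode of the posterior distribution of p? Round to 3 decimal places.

The prior density ∝ p^5(1−p)^7 is the kernel of Beta(6, 8).
Data: 3 successes in 16 trials (from the sequence). The binomial likelihood contributes p^3(1−p)^13, so the posterior is Beta(6+3, 8+13) = Beta(9, 21).
For Beta(a, b) with a, b > 1 the mode is (a−1)/(a+b−2) = 8/28 ≈ 0.286.

p̂_MAP = 0.286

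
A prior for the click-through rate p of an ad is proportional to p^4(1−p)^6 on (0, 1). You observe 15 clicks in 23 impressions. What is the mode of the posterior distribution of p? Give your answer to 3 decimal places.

p̂_MAP = 0.576

The prior density ∝ p^4(1−p)^6 is the kernel of Beta(5, 7).
Data: 15 successes in 23 trials. The binomial likelihood contributes p^15(1−p)^8, so the posterior is Beta(5+15, 7+8) = Beta(20, 15).
For Beta(a, b) with a, b > 1 the mode is (a−1)/(a+b−2) = 19/33 ≈ 0.576.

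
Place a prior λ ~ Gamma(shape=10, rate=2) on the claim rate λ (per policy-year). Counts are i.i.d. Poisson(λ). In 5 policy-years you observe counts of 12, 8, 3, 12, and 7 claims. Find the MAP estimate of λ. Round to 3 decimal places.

λ̂_MAP = 7.286

Σxᵢ = 12+8+3+12+7 = 42, with n = 5.
Posterior ∝ λ^9e^(−2λ) · λ^42e^(−5λ) = λ^51e^(−7λ), i.e. Gamma(shape=52, rate=7).
The mode of a Gamma(a, b) with a ≥ 1 (shape–rate) is (a−1)/b = 51/7 ≈ 7.286.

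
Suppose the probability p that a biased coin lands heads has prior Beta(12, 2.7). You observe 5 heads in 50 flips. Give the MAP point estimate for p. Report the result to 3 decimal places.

Prior: Beta(12, 2.7).
Data: 5 successes in 50 trials. The binomial likelihood contributes p^5(1−p)^45, so the posterior is Beta(12+5, 2.7+45) = Beta(17, 47.7).
For Beta(a, b) with a, b > 1 the mode is (a−1)/(a+b−2) = 16/62.7 ≈ 0.255.

p̂_MAP = 0.255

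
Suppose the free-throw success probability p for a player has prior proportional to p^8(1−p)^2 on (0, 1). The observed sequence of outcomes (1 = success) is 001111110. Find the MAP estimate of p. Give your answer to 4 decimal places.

p̂_MAP = 0.7368

The prior density ∝ p^8(1−p)^2 is the kernel of Beta(9, 3).
Data: 6 successes in 9 trials (from the sequence). The binomial likelihood contributes p^6(1−p)^3, so the posterior is Beta(9+6, 3+3) = Beta(15, 6).
For Beta(a, b) with a, b > 1 the mode is (a−1)/(a+b−2) = 14/19 ≈ 0.7368.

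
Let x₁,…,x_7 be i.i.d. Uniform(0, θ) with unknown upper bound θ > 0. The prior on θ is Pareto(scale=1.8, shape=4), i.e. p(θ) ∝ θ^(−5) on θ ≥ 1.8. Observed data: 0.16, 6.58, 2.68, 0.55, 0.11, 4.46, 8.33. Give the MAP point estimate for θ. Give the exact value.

θ̂_MAP = 8.33

The Uniform(0, θ) likelihood is θ^(−n) for θ ≥ max(xᵢ), zero otherwise. Here max(xᵢ) = 8.33.
Posterior ∝ θ^(−5) · θ^(−7) = θ^(−12) on θ ≥ max(1.8, 8.33) = 8.33.
This density is strictly decreasing in θ, so the posterior mode lies at the lower boundary of the support.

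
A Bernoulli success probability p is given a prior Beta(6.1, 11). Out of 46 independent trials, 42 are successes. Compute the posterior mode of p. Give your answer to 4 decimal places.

p̂_MAP = 0.7709

Prior: Beta(6.1, 11).
Data: 42 successes in 46 trials. The binomial likelihood contributes p^42(1−p)^4, so the posterior is Beta(6.1+42, 11+4) = Beta(48.1, 15).
For Beta(a, b) with a, b > 1 the mode is (a−1)/(a+b−2) = 47.1/61.1 ≈ 0.7709.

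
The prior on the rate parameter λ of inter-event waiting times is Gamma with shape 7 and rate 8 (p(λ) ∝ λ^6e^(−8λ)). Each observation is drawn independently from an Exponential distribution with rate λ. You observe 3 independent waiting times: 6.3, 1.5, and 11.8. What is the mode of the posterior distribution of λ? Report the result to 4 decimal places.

λ̂_MAP = 0.3261

The Exponential(rate=λ) likelihood is ∝ λ^n e^(−λΣtᵢ). Here n = 3 and Σtᵢ = 6.3 + 1.5 + 11.8 = 19.6.
Posterior ∝ λ^6e^(−8λ) · λ^3e^(−19.6λ) = λ^9e^(−27.6λ), i.e. Gamma(10, 27.6).
Mode = (a−1)/b = 9/27.6 ≈ 0.3261.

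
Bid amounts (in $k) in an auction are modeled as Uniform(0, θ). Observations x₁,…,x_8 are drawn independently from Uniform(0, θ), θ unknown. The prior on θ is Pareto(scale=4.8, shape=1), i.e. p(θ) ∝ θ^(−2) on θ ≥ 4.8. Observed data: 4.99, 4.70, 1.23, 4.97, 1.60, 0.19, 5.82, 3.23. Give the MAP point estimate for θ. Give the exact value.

θ̂_MAP = 5.82

The Uniform(0, θ) likelihood is θ^(−n) for θ ≥ max(xᵢ), zero otherwise. Here max(xᵢ) = 5.82.
Posterior ∝ θ^(−2) · θ^(−8) = θ^(−10) on θ ≥ max(4.8, 5.82) = 5.82.
This density is strictly decreasing in θ, so the posterior mode lies at the lower boundary of the support.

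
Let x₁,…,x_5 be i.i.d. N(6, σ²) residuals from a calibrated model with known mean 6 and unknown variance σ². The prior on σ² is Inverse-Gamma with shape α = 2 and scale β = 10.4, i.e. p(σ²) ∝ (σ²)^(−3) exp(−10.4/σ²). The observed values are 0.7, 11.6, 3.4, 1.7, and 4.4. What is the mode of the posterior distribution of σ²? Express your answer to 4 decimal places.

σ̂²_MAP = 9.8236

Sum of squared deviations about the known mean: SS = (0.7−6)² + (11.6−6)² + (3.4−6)² + (1.7−6)² + (4.4−6)² = 87.26.
The Normal likelihood contributes (σ²)^(−n/2) exp(−SS/(2σ²)), so the posterior is Inverse-Gamma(α + n/2, β + SS/2) = Inverse-Gamma(4.5, 54.03).
The mode of Inverse-Gamma(a, b) is b/(a+1) = 54.03/5.5 ≈ 9.8236.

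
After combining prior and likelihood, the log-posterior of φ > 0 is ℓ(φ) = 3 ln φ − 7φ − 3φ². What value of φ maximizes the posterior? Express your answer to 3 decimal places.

ℓ'(φ) = 3/φ − 7 − 6φ. Setting this to zero and multiplying by φ: 6φ² + 7φ − 3 = 0.
φ = (−7 + √(7² + 4·6·3)) / (2·6) = (−7 + √121) / 12 = (−7 + 11)/12 = 1/3.
ℓ''(φ) = −3/φ² − 6 < 0, confirming a maximum.

φ̂_MAP = 0.333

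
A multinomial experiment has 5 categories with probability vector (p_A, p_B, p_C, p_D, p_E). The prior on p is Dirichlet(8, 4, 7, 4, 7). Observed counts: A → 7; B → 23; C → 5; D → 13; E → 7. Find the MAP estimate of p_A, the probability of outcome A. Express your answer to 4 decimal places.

MAP estimate of p_A = 0.1750

The posterior is Dirichlet(αᵢ + nᵢ) = Dirichlet(15, 27, 12, 17, 14).
For a Dirichlet(a₁,…,a_K) with all aᵢ > 1, the mode has j-th component (aⱼ − 1)/(Σaᵢ − K).
Here Σaᵢ = 85 and K = 5, so p_A = (15 − 1)/(85 − 5) = 14/80 ≈ 0.1750.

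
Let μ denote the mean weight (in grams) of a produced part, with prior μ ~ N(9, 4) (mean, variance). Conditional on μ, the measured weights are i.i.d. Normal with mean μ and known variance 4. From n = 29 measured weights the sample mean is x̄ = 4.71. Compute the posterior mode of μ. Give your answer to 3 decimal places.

n = 29, x̄ = 4.71.
For a Normal prior and Normal likelihood with known variance, the posterior is Normal; its mode equals its mean, the precision-weighted average.
Prior precision 1/σ₀² = 1/4 = 0.25; data precision n/σ² = 29/4 = 7.25.
μ̂ = (0.25·9 + 7.25·4.71) / (0.25 + 7.25) = 36.3975/7.5 = 4.853.

μ̂_MAP = 4.853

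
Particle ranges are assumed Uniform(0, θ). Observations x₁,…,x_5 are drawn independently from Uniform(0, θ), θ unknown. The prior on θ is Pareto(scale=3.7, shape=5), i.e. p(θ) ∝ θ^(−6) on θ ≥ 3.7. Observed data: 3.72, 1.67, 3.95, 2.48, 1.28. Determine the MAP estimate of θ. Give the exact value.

The Uniform(0, θ) likelihood is θ^(−n) for θ ≥ max(xᵢ), zero otherwise. Here max(xᵢ) = 3.95.
Posterior ∝ θ^(−6) · θ^(−5) = θ^(−11) on θ ≥ max(3.7, 3.95) = 3.95.
This density is strictly decreasing in θ, so the posterior mode lies at the lower boundary of the support.

θ̂_MAP = 3.95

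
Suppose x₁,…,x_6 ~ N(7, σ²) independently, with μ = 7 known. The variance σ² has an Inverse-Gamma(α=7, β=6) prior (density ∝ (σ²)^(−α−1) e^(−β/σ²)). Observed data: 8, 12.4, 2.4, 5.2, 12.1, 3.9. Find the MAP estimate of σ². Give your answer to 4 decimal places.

σ̂²_MAP = 4.6445

Sum of squared deviations about the known mean: SS = (8−7)² + (12.4−7)² + (2.4−7)² + (5.2−7)² + (12.1−7)² + (3.9−7)² = 90.18.
The Normal likelihood contributes (σ²)^(−n/2) exp(−SS/(2σ²)), so the posterior is Inverse-Gamma(α + n/2, β + SS/2) = Inverse-Gamma(10, 51.09).
The mode of Inverse-Gamma(a, b) is b/(a+1) = 51.09/11 ≈ 4.6445.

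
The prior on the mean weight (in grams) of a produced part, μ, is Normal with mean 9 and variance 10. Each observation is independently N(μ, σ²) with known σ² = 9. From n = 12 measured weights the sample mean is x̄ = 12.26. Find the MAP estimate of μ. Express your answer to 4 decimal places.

n = 12, x̄ = 12.26.
For a Normal prior and Normal likelihood with known variance, the posterior is Normal; its mode equals its mean, the precision-weighted average.
Prior precision 1/σ₀² = 1/10 = 0.1; data precision n/σ² = 12/9 = 4/3.
μ̂ = (0.1·9 + (4/3)·12.26) / (0.1 + 4/3) = (2587/150)/(43/30) = 2587/215 ≈ 12.0326.

μ̂_MAP = 12.0326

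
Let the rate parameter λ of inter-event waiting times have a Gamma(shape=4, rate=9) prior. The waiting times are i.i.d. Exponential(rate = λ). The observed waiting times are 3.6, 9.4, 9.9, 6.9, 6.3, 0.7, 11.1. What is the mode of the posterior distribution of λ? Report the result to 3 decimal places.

The Exponential(rate=λ) likelihood is ∝ λ^n e^(−λΣtᵢ). Here n = 7 and Σtᵢ = 3.6 + 9.4 + 9.9 + 6.9 + 6.3 + 0.7 + 11.1 = 47.9.
Posterior ∝ λ^3e^(−9λ) · λ^7e^(−47.9λ) = λ^10e^(−56.9λ), i.e. Gamma(11, 56.9).
Mode = (a−1)/b = 10/56.9 ≈ 0.176.

λ̂_MAP = 0.176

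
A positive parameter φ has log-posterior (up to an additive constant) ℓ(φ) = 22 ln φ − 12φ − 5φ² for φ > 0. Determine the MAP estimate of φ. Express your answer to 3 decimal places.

φ̂_MAP = 1.000

ℓ'(φ) = 22/φ − 12 − 10φ. Setting this to zero and multiplying by φ: 10φ² + 12φ − 22 = 0.
φ = (−12 + √(12² + 4·10·22)) / (2·10) = (−12 + √1024) / 20 = (−12 + 32)/20 = 1.
ℓ''(φ) = −22/φ² − 10 < 0, confirming a maximum.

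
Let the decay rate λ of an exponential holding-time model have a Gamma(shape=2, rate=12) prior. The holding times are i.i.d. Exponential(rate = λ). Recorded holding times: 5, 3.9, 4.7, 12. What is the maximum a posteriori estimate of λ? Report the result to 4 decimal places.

λ̂_MAP = 0.1330

The Exponential(rate=λ) likelihood is ∝ λ^n e^(−λΣtᵢ). Here n = 4 and Σtᵢ = 5 + 3.9 + 4.7 + 12 = 25.6.
Posterior ∝ λe^(−12λ) · λ^4e^(−25.6λ) = λ^5e^(−37.6λ), i.e. Gamma(6, 37.6).
Mode = (a−1)/b = 5/37.6 ≈ 0.1330.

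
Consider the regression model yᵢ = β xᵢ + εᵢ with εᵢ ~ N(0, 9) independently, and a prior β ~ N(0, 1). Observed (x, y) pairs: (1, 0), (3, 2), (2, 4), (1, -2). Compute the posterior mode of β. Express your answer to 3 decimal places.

log p(β | y) = −Σ(yᵢ − βxᵢ)²/(2·9) − β²/(2·1) + const.
Setting the derivative to zero: Σxᵢ(yᵢ − βxᵢ)/9 − β/1 = 0, so β = Σxᵢyᵢ / (Σxᵢ² + σ²/τ²).
Σxᵢyᵢ = 1·0 + 3·2 + 2·4 + 1·(-2) = 12; Σxᵢ² = 15; σ²/τ² = 9.
β̂_MAP = 12 / (15 + 9) = 12/24 ≈ 0.500.

β̂_MAP = 0.500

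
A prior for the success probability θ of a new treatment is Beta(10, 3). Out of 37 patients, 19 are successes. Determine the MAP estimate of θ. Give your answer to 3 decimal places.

θ̂_MAP = 0.583

Prior: Beta(10, 3).
Data: 19 successes in 37 trials. The binomial likelihood contributes θ^19(1−θ)^18, so the posterior is Beta(10+19, 3+18) = Beta(29, 21).
For Beta(a, b) with a, b > 1 the mode is (a−1)/(a+b−2) = 28/48 ≈ 0.583.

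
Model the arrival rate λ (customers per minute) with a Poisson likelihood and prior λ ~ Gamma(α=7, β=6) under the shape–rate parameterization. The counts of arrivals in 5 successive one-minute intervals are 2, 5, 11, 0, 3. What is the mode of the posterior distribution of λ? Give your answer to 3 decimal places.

λ̂_MAP = 2.455

Σxᵢ = 2+5+11+0+3 = 21, with n = 5.
Posterior ∝ λ^6e^(−6λ) · λ^21e^(−5λ) = λ^27e^(−11λ), i.e. Gamma(shape=28, rate=11).
The mode of a Gamma(a, b) with a ≥ 1 (shape–rate) is (a−1)/b = 27/11 ≈ 2.455.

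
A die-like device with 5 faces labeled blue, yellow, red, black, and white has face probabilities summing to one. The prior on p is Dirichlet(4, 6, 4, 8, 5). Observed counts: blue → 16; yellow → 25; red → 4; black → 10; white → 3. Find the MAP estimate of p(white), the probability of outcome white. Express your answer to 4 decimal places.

MAP estimate of p(white) = 0.0875

The posterior is Dirichlet(αᵢ + nᵢ) = Dirichlet(20, 31, 8, 18, 8).
For a Dirichlet(a₁,…,a_K) with all aᵢ > 1, the mode has j-th component (aⱼ − 1)/(Σaᵢ − K).
Here Σaᵢ = 85 and K = 5, so p(white) = (8 − 1)/(85 − 5) = 7/80 ≈ 0.0875.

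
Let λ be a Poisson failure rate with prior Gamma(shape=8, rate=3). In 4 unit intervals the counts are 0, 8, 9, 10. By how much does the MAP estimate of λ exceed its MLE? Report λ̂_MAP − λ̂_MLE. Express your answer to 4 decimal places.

Σxᵢ = 27. Posterior is Gamma(35, 7); MAP = (35−1)/7 = 34/7 ≈ 4.85714.
MLE = x̄ = 27/4 ≈ 6.75000.
Difference = 34/7 − 27/4 = -53/28 ≈ -1.8929.

MAP − MLE = -1.8929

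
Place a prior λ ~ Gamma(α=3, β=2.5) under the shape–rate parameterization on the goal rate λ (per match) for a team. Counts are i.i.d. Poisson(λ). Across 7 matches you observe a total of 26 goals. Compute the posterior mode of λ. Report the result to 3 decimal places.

Σxᵢ = 26, n = 7.
Posterior ∝ λ^2e^(−2.5λ) · λ^26e^(−7λ) = λ^28e^(−9.5λ), i.e. Gamma(shape=29, rate=9.5).
The mode of a Gamma(a, b) with a ≥ 1 (shape–rate) is (a−1)/b = 28/9.5 ≈ 2.947.

λ̂_MAP = 2.947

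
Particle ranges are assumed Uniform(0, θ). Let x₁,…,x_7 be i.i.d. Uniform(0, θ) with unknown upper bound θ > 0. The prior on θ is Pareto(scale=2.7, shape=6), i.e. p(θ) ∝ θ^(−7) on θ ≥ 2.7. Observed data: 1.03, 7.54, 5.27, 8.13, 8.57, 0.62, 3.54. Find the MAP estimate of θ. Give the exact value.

θ̂_MAP = 8.57

The Uniform(0, θ) likelihood is θ^(−n) for θ ≥ max(xᵢ), zero otherwise. Here max(xᵢ) = 8.57.
Posterior ∝ θ^(−7) · θ^(−7) = θ^(−14) on θ ≥ max(2.7, 8.57) = 8.57.
This density is strictly decreasing in θ, so the posterior mode lies at the lower boundary of the support.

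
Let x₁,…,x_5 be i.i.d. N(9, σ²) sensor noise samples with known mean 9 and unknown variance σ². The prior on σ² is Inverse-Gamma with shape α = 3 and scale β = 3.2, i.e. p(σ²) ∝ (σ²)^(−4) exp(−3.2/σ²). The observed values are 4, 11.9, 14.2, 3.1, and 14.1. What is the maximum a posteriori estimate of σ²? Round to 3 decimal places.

σ̂²_MAP = 9.821

Sum of squared deviations about the known mean: SS = (4−9)² + (11.9−9)² + (14.2−9)² + (3.1−9)² + (14.1−9)² = 121.27.
The Normal likelihood contributes (σ²)^(−n/2) exp(−SS/(2σ²)), so the posterior is Inverse-Gamma(α + n/2, β + SS/2) = Inverse-Gamma(5.5, 63.835).
The mode of Inverse-Gamma(a, b) is b/(a+1) = 63.835/6.5 ≈ 9.821.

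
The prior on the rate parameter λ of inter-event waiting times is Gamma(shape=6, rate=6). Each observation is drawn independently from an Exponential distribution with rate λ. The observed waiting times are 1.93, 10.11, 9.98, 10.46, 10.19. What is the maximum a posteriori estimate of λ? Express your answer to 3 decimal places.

The Exponential(rate=λ) likelihood is ∝ λ^n e^(−λΣtᵢ). Here n = 5 and Σtᵢ = 1.93 + 10.11 + 9.98 + 10.46 + 10.19 = 42.67.
Posterior ∝ λ^5e^(−6λ) · λ^5e^(−42.67λ) = λ^10e^(−48.67λ), i.e. Gamma(11, 48.67).
Mode = (a−1)/b = 10/48.67 ≈ 0.205.

λ̂_MAP = 0.205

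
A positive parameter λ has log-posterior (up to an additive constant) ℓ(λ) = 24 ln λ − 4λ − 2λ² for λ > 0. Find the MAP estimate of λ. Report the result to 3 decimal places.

ℓ'(λ) = 24/λ − 4 − 4λ. Setting this to zero and multiplying by λ: 4λ² + 4λ − 24 = 0.
λ = (−4 + √(4² + 4·4·24)) / (2·4) = (−4 + √400) / 8 = (−4 + 20)/8 = 2.
ℓ''(λ) = −24/λ² − 4 < 0, confirming a maximum.

λ̂_MAP = 2.000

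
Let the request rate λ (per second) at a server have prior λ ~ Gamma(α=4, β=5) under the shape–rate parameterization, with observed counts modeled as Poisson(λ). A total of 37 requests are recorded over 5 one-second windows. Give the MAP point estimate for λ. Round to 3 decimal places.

Σxᵢ = 37, n = 5.
Posterior ∝ λ^3e^(−5λ) · λ^37e^(−5λ) = λ^40e^(−10λ), i.e. Gamma(shape=41, rate=10).
The mode of a Gamma(a, b) with a ≥ 1 (shape–rate) is (a−1)/b = 40/10 ≈ 4.000.

λ̂_MAP = 4.000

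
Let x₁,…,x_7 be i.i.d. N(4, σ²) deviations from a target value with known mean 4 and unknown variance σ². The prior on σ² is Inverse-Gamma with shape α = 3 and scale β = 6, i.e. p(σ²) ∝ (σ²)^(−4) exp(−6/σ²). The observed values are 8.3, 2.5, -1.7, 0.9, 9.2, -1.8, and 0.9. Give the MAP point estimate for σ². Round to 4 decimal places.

Sum of squared deviations about the known mean: SS = (8.3−4)² + (2.5−4)² + (-1.7−4)² + (0.9−4)² + (9.2−4)² + (-1.8−4)² + (0.9−4)² = 133.13.
The Normal likelihood contributes (σ²)^(−n/2) exp(−SS/(2σ²)), so the posterior is Inverse-Gamma(α + n/2, β + SS/2) = Inverse-Gamma(6.5, 72.565).
The mode of Inverse-Gamma(a, b) is b/(a+1) = 72.565/7.5 ≈ 9.6753.

σ̂²_MAP = 9.6753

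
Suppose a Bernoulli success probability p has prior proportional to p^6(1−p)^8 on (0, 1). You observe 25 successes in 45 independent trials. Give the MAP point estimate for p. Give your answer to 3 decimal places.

p̂_MAP = 0.525

The prior density ∝ p^6(1−p)^8 is the kernel of Beta(7, 9).
Data: 25 successes in 45 trials. The binomial likelihood contributes p^25(1−p)^20, so the posterior is Beta(7+25, 9+20) = Beta(32, 29).
For Beta(a, b) with a, b > 1 the mode is (a−1)/(a+b−2) = 31/59 ≈ 0.525.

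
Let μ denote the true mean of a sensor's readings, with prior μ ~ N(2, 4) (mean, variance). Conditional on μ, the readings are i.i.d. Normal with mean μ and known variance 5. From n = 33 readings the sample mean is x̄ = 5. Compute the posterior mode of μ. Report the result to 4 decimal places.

n = 33, x̄ = 5.
For a Normal prior and Normal likelihood with known variance, the posterior is Normal; its mode equals its mean, the precision-weighted average.
Prior precision 1/σ₀² = 1/4 = 0.25; data precision n/σ² = 33/5 = 6.6.
μ̂ = (0.25·2 + 6.6·5) / (0.25 + 6.6) = 33.5/6.85 = 670/137 ≈ 4.8905.

μ̂_MAP = 4.8905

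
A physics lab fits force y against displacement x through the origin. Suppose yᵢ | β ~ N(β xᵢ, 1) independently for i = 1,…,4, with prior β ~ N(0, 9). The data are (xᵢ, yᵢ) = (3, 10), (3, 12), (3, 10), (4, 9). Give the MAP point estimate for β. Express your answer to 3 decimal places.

β̂_MAP = 3.062

log p(β | y) = −Σ(yᵢ − βxᵢ)²/(2·1) − β²/(2·9) + const.
Setting the derivative to zero: Σxᵢ(yᵢ − βxᵢ)/1 − β/9 = 0, so β = Σxᵢyᵢ / (Σxᵢ² + σ²/τ²).
Σxᵢyᵢ = 3·10 + 3·12 + 3·10 + 4·9 = 132; Σxᵢ² = 43; σ²/τ² = 1/9.
β̂_MAP = 132 / (43 + 1/9) = 132/(388/9) = 297/97 ≈ 3.062.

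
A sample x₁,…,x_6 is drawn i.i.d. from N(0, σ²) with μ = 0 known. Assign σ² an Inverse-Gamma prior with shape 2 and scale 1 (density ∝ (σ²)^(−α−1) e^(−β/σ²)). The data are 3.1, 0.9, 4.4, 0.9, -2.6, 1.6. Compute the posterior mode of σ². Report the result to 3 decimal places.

Sum of squared deviations about the known mean: SS = (3.1−0)² + (0.9−0)² + (4.4−0)² + (0.9−0)² + (-2.6−0)² + (1.6−0)² = 39.91.
The Normal likelihood contributes (σ²)^(−n/2) exp(−SS/(2σ²)), so the posterior is Inverse-Gamma(α + n/2, β + SS/2) = Inverse-Gamma(5, 20.955).
The mode of Inverse-Gamma(a, b) is b/(a+1) = 20.955/6 ≈ 3.493.

σ̂²_MAP = 3.493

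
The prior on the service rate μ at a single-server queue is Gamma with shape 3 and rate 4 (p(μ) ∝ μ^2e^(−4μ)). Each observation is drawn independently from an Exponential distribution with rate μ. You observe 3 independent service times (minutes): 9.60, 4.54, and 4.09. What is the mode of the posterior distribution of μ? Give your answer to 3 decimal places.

The Exponential(rate=μ) likelihood is ∝ μ^n e^(−μΣtᵢ). Here n = 3 and Σtᵢ = 9.60 + 4.54 + 4.09 = 18.23.
Posterior ∝ μ^2e^(−4μ) · μ^3e^(−18.23μ) = μ^5e^(−22.23μ), i.e. Gamma(6, 22.23).
Mode = (a−1)/b = 5/22.23 ≈ 0.225.

μ̂_MAP = 0.225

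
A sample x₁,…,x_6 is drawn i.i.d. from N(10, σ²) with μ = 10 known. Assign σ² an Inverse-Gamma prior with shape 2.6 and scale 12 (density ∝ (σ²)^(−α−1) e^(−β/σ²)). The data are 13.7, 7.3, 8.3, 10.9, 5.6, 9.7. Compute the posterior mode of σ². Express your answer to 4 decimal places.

Sum of squared deviations about the known mean: SS = (13.7−10)² + (7.3−10)² + (8.3−10)² + (10.9−10)² + (5.6−10)² + (9.7−10)² = 44.13.
The Normal likelihood contributes (σ²)^(−n/2) exp(−SS/(2σ²)), so the posterior is Inverse-Gamma(α + n/2, β + SS/2) = Inverse-Gamma(5.6, 34.065).
The mode of Inverse-Gamma(a, b) is b/(a+1) = 34.065/6.6 ≈ 5.1614.

σ̂²_MAP = 5.1614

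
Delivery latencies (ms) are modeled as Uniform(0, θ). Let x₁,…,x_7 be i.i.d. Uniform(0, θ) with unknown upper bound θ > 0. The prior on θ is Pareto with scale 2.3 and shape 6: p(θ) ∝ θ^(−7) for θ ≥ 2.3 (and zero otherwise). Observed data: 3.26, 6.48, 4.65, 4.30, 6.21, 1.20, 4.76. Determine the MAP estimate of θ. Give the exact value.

θ̂_MAP = 6.48

The Uniform(0, θ) likelihood is θ^(−n) for θ ≥ max(xᵢ), zero otherwise. Here max(xᵢ) = 6.48.
Posterior ∝ θ^(−7) · θ^(−7) = θ^(−14) on θ ≥ max(2.3, 6.48) = 6.48.
This density is strictly decreasing in θ, so the posterior mode lies at the lower boundary of the support.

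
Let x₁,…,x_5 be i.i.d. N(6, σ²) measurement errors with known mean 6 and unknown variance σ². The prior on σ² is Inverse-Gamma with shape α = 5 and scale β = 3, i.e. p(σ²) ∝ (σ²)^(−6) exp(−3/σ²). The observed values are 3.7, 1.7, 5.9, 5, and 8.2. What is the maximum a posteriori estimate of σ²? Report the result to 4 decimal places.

σ̂²_MAP = 2.0959

Sum of squared deviations about the known mean: SS = (3.7−6)² + (1.7−6)² + (5.9−6)² + (5−6)² + (8.2−6)² = 29.63.
The Normal likelihood contributes (σ²)^(−n/2) exp(−SS/(2σ²)), so the posterior is Inverse-Gamma(α + n/2, β + SS/2) = Inverse-Gamma(7.5, 17.815).
The mode of Inverse-Gamma(a, b) is b/(a+1) = 17.815/8.5 ≈ 2.0959.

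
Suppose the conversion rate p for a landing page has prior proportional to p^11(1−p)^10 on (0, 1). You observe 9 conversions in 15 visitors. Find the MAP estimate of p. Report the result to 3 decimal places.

The prior density ∝ p^11(1−p)^10 is the kernel of Beta(12, 11).
Data: 9 successes in 15 trials. The binomial likelihood contributes p^9(1−p)^6, so the posterior is Beta(12+9, 11+6) = Beta(21, 17).
For Beta(a, b) with a, b > 1 the mode is (a−1)/(a+b−2) = 20/36 ≈ 0.556.

p̂_MAP = 0.556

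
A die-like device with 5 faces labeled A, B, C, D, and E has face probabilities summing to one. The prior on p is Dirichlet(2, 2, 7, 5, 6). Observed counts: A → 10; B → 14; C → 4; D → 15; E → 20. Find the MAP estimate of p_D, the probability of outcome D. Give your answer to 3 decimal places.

MAP estimate of p_D = 0.238

The posterior is Dirichlet(αᵢ + nᵢ) = Dirichlet(12, 16, 11, 20, 26).
For a Dirichlet(a₁,…,a_K) with all aᵢ > 1, the mode has j-th component (aⱼ − 1)/(Σaᵢ − K).
Here Σaᵢ = 85 and K = 5, so p_D = (20 − 1)/(85 − 5) = 19/80 ≈ 0.238.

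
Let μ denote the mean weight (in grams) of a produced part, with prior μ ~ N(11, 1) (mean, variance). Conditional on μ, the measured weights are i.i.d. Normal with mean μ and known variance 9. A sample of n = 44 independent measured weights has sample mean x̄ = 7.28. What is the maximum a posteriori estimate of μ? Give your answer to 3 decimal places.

μ̂_MAP = 7.912

n = 44, x̄ = 7.28.
For a Normal prior and Normal likelihood with known variance, the posterior is Normal; its mode equals its mean, the precision-weighted average.
Prior precision 1/σ₀² = 1/1 = 1; data precision n/σ² = 44/9.
μ̂ = (1·11 + (44/9)·7.28) / (1 + 44/9) = (10483/225)/(53/9) = 10483/1325 ≈ 7.912.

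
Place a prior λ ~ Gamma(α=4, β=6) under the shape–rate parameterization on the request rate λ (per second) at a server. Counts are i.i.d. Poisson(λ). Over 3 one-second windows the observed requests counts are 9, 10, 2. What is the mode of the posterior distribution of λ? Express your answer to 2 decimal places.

Σxᵢ = 9+10+2 = 21, with n = 3.
Posterior ∝ λ^3e^(−6λ) · λ^21e^(−3λ) = λ^24e^(−9λ), i.e. Gamma(shape=25, rate=9).
The mode of a Gamma(a, b) with a ≥ 1 (shape–rate) is (a−1)/b = 24/9 ≈ 2.67.

λ̂_MAP = 2.67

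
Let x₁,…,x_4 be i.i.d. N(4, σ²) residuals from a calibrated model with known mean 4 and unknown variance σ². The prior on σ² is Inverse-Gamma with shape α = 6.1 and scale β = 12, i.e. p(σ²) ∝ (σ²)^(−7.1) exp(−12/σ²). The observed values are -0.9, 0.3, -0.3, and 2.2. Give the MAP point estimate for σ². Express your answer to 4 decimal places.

Sum of squared deviations about the known mean: SS = (-0.9−4)² + (0.3−4)² + (-0.3−4)² + (2.2−4)² = 59.43.
The Normal likelihood contributes (σ²)^(−n/2) exp(−SS/(2σ²)), so the posterior is Inverse-Gamma(α + n/2, β + SS/2) = Inverse-Gamma(8.1, 41.715).
The mode of Inverse-Gamma(a, b) is b/(a+1) = 41.715/9.1 ≈ 4.5841.

σ̂²_MAP = 4.5841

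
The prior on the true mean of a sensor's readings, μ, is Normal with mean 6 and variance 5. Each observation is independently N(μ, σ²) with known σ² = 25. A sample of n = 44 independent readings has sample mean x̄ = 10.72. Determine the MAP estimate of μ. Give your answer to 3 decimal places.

n = 44, x̄ = 10.72.
For a Normal prior and Normal likelihood with known variance, the posterior is Normal; its mode equals its mean, the precision-weighted average.
Prior precision 1/σ₀² = 1/5 = 0.2; data precision n/σ² = 44/25 = 1.76.
μ̂ = (0.2·6 + 1.76·10.72) / (0.2 + 1.76) = 20.0672/1.96 = 12542/1225 ≈ 10.238.

μ̂_MAP = 10.238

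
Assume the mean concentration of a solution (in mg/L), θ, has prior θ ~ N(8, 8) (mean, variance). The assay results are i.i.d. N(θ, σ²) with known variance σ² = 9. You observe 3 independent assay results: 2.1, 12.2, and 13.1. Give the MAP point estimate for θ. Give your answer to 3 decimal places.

n = 3; x̄ = (2.1 + 12.2 + 13.1)/3 = 27.4/3 = 137/15 ≈ 9.1333.
For a Normal prior and Normal likelihood with known variance, the posterior is Normal; its mode equals its mean, the precision-weighted average.
Prior precision 1/σ₀² = 1/8 = 0.125; data precision n/σ² = 3/9 = 1/3.
θ̂ = (0.125·8 + (1/3)·(137/15)) / (0.125 + 1/3) = (182/45)/(11/24) = 1456/165 ≈ 8.824.

θ̂_MAP = 8.824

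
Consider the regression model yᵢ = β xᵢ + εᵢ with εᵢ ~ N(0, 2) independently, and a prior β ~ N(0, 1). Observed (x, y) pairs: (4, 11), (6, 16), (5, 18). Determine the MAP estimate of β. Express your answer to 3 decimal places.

β̂_MAP = 2.911

log p(β | y) = −Σ(yᵢ − βxᵢ)²/(2·2) − β²/(2·1) + const.
Setting the derivative to zero: Σxᵢ(yᵢ − βxᵢ)/2 − β/1 = 0, so β = Σxᵢyᵢ / (Σxᵢ² + σ²/τ²).
Σxᵢyᵢ = 4·11 + 6·16 + 5·18 = 230; Σxᵢ² = 77; σ²/τ² = 2.
β̂_MAP = 230 / (77 + 2) = 230/79 ≈ 2.911.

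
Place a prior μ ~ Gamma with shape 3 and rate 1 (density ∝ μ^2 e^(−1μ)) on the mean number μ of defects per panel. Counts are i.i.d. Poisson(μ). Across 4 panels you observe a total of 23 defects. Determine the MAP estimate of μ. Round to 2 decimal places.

μ̂_MAP = 5.00

Σxᵢ = 23, n = 4.
Posterior ∝ μ^2e^(−1μ) · μ^23e^(−4μ) = μ^25e^(−5μ), i.e. Gamma(shape=26, rate=5).
The mode of a Gamma(a, b) with a ≥ 1 (shape–rate) is (a−1)/b = 25/5 ≈ 5.00.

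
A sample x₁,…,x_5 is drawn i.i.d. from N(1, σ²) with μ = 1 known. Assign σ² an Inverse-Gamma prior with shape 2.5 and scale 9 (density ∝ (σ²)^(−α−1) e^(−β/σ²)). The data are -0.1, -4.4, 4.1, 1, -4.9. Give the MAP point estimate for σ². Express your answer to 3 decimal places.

Sum of squared deviations about the known mean: SS = (-0.1−1)² + (-4.4−1)² + (4.1−1)² + (1−1)² + (-4.9−1)² = 74.79.
The Normal likelihood contributes (σ²)^(−n/2) exp(−SS/(2σ²)), so the posterior is Inverse-Gamma(α + n/2, β + SS/2) = Inverse-Gamma(5, 46.395).
The mode of Inverse-Gamma(a, b) is b/(a+1) = 46.395/6 ≈ 7.733.

σ̂²_MAP = 7.733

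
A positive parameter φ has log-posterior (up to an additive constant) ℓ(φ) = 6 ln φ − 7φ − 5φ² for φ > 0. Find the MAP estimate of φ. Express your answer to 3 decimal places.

ℓ'(φ) = 6/φ − 7 − 10φ. Setting this to zero and multiplying by φ: 10φ² + 7φ − 6 = 0.
φ = (−7 + √(7² + 4·10·6)) / (2·10) = (−7 + √289) / 20 = (−7 + 17)/20 = 1/2.
ℓ''(φ) = −6/φ² − 10 < 0, confirming a maximum.

φ̂_MAP = 0.500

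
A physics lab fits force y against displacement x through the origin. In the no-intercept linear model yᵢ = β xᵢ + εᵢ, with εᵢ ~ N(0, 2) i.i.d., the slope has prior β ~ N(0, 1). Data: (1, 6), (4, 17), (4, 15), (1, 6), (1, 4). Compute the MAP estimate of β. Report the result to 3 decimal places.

β̂_MAP = 3.892

log p(β | y) = −Σ(yᵢ − βxᵢ)²/(2·2) − β²/(2·1) + const.
Setting the derivative to zero: Σxᵢ(yᵢ − βxᵢ)/2 − β/1 = 0, so β = Σxᵢyᵢ / (Σxᵢ² + σ²/τ²).
Σxᵢyᵢ = 1·6 + 4·17 + 4·15 + 1·6 + 1·4 = 144; Σxᵢ² = 35; σ²/τ² = 2.
β̂_MAP = 144 / (35 + 2) = 144/37 ≈ 3.892.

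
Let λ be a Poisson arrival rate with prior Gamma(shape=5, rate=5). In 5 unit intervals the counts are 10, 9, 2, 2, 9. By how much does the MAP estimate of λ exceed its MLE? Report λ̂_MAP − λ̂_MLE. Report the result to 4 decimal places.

Σxᵢ = 32. Posterior is Gamma(37, 10); MAP = (37−1)/10 = 36/10 ≈ 3.60000.
MLE = x̄ = 32/5 ≈ 6.40000.
Difference = 36/10 − 32/5 = -14/5 ≈ -2.8000.

MAP − MLE = -2.8000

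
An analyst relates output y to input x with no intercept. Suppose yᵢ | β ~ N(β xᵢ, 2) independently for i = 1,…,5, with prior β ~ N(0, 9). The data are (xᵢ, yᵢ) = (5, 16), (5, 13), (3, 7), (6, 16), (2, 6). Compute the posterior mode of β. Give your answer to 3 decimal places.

β̂_MAP = 2.761

log p(β | y) = −Σ(yᵢ − βxᵢ)²/(2·2) − β²/(2·9) + const.
Setting the derivative to zero: Σxᵢ(yᵢ − βxᵢ)/2 − β/9 = 0, so β = Σxᵢyᵢ / (Σxᵢ² + σ²/τ²).
Σxᵢyᵢ = 5·16 + 5·13 + 3·7 + 6·16 + 2·6 = 274; Σxᵢ² = 99; σ²/τ² = 2/9.
β̂_MAP = 274 / (99 + 2/9) = 274/(893/9) = 2466/893 ≈ 2.761.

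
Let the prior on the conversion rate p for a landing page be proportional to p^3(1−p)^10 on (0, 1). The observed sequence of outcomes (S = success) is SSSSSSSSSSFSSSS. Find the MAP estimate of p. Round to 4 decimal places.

The prior density ∝ p^3(1−p)^10 is the kernel of Beta(4, 11).
Data: 14 successes in 15 trials (from the sequence). The binomial likelihood contributes p^14(1−p)^1, so the posterior is Beta(4+14, 11+1) = Beta(18, 12).
For Beta(a, b) with a, b > 1 the mode is (a−1)/(a+b−2) = 17/28 ≈ 0.6071.

p̂_MAP = 0.6071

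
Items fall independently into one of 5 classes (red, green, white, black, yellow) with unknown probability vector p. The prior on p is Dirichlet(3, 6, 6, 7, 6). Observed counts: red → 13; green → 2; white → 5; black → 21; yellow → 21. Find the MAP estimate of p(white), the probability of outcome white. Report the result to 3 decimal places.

The posterior is Dirichlet(αᵢ + nᵢ) = Dirichlet(16, 8, 11, 28, 27).
For a Dirichlet(a₁,…,a_K) with all aᵢ > 1, the mode has j-th component (aⱼ − 1)/(Σaᵢ − K).
Here Σaᵢ = 90 and K = 5, so p(white) = (11 − 1)/(90 − 5) = 10/85 ≈ 0.118.

MAP estimate of p(white) = 0.118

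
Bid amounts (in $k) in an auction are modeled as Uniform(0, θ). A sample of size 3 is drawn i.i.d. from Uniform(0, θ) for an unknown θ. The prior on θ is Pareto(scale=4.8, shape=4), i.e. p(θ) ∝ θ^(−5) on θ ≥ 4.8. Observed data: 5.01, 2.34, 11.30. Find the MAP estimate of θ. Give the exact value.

θ̂_MAP = 11.30

The Uniform(0, θ) likelihood is θ^(−n) for θ ≥ max(xᵢ), zero otherwise. Here max(xᵢ) = 11.30.
Posterior ∝ θ^(−5) · θ^(−3) = θ^(−8) on θ ≥ max(4.8, 11.30) = 11.30.
This density is strictly decreasing in θ, so the posterior mode lies at the lower boundary of the support.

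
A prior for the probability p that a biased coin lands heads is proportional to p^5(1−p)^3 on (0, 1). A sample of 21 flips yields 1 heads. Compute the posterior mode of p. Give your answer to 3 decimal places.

The prior density ∝ p^5(1−p)^3 is the kernel of Beta(6, 4).
Data: 1 success in 21 trials. The binomial likelihood contributes p(1−p)^20, so the posterior is Beta(6+1, 4+20) = Beta(7, 24).
For Beta(a, b) with a, b > 1 the mode is (a−1)/(a+b−2) = 6/29 ≈ 0.207.

p̂_MAP = 0.207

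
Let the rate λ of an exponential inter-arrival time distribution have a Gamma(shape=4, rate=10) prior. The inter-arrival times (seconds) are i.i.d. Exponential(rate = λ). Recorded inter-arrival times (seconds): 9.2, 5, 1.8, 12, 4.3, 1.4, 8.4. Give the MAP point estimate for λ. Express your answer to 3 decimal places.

λ̂_MAP = 0.192

The Exponential(rate=λ) likelihood is ∝ λ^n e^(−λΣtᵢ). Here n = 7 and Σtᵢ = 9.2 + 5 + 1.8 + 12 + 4.3 + 1.4 + 8.4 = 42.1.
Posterior ∝ λ^3e^(−10λ) · λ^7e^(−42.1λ) = λ^10e^(−52.1λ), i.e. Gamma(11, 52.1).
Mode = (a−1)/b = 10/52.1 ≈ 0.192.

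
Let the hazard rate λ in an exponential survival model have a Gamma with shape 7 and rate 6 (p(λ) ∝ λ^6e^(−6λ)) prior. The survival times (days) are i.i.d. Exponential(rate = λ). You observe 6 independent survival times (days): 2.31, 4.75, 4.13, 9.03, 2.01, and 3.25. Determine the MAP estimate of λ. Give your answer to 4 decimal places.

The Exponential(rate=λ) likelihood is ∝ λ^n e^(−λΣtᵢ). Here n = 6 and Σtᵢ = 2.31 + 4.75 + 4.13 + 9.03 + 2.01 + 3.25 = 25.48.
Posterior ∝ λ^6e^(−6λ) · λ^6e^(−25.48λ) = λ^12e^(−31.48λ), i.e. Gamma(13, 31.48).
Mode = (a−1)/b = 12/31.48 ≈ 0.3812.

λ̂_MAP = 0.3812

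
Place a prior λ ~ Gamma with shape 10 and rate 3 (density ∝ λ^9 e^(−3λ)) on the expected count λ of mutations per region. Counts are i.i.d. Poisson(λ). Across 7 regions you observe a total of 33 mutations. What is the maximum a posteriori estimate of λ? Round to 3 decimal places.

Σxᵢ = 33, n = 7.
Posterior ∝ λ^9e^(−3λ) · λ^33e^(−7λ) = λ^42e^(−10λ), i.e. Gamma(shape=43, rate=10).
The mode of a Gamma(a, b) with a ≥ 1 (shape–rate) is (a−1)/b = 42/10 ≈ 4.200.

λ̂_MAP = 4.200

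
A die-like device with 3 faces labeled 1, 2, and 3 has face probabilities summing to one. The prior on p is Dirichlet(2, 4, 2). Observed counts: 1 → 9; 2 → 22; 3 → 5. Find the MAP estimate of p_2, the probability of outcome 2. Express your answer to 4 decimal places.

The posterior is Dirichlet(αᵢ + nᵢ) = Dirichlet(11, 26, 7).
For a Dirichlet(a₁,…,a_K) with all aᵢ > 1, the mode has j-th component (aⱼ − 1)/(Σaᵢ − K).
Here Σaᵢ = 44 and K = 3, so p_2 = (26 − 1)/(44 − 3) = 25/41 ≈ 0.6098.

MAP estimate: 0.6098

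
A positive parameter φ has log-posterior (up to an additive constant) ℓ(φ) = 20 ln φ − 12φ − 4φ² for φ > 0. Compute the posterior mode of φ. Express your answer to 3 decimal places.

ℓ'(φ) = 20/φ − 12 − 8φ. Setting this to zero and multiplying by φ: 8φ² + 12φ − 20 = 0.
φ = (−12 + √(12² + 4·8·20)) / (2·8) = (−12 + √784) / 16 = (−12 + 28)/16 = 1.
ℓ''(φ) = −20/φ² − 8 < 0, confirming a maximum.

φ̂_MAP = 1.000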